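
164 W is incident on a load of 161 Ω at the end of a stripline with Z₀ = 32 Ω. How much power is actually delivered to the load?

P_delivered ≈ 90.7 W

Γ = (161 − 32)/(161 + 32) = 0.668
|Γ|² = 0.447
P_refl = |Γ|²·P_inc = 73.3 W, P_del = (1 − |Γ|²)·P_inc = 90.7 W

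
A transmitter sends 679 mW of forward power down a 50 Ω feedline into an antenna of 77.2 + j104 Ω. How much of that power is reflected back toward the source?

|Γ| = |(27.2 + j104)/(127.2 + j104)| = 0.654
|Γ|² = 0.428
P_refl = |Γ|²·P_inc = 291 mW, P_del = (1 − |Γ|²)·P_inc = 388 mW

P_reflected ≈ 291 mW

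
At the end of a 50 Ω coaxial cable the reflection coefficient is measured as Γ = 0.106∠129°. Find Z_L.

Z_L = Z_0·(1 + Γ)/(1 − Γ) = 50·(0.933 + j0.0824)/(1.07 − j0.0824)

Z_L ≈ 43.2 + j7.2 Ω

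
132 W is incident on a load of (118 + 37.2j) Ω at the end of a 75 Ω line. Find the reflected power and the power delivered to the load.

P_reflected ≈ 11 W; P_delivered ≈ 121 W

|Γ| = |(43 + j37.2)/(193 + j37.2)| = 0.289
|Γ|² = 0.0837
P_refl = |Γ|²·P_inc = 11 W, P_del = (1 − |Γ|²)·P_inc = 121 W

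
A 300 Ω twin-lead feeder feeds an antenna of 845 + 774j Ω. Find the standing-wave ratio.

Γ = (Z_L − Z_0)/(Z_L + Z_0) = (545 + j774)/(1145 + j774)
|Γ| = 947/1380 = 0.685
VSWR = (1 + |Γ|)/(1 − |Γ|) = 1.68/0.315

VSWR ≈ 5.35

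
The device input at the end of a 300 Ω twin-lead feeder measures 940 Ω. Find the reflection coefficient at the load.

Γ = 0.516

Γ = (Z_L − Z_0)/(Z_L + Z_0) = (940 − 300)/(940 + 300) = 640/1240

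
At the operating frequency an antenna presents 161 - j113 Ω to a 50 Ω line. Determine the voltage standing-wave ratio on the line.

VSWR ≈ 4.91

Γ = (Z_L − Z_0)/(Z_L + Z_0) = (111 − j113)/(211 − j113)
|Γ| = 158/239 = 0.662
VSWR = (1 + |Γ|)/(1 − |Γ|) = 1.66/0.338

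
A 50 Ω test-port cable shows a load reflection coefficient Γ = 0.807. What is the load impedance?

Z_L ≈ 468 Ω

Z_L = Z_0·(1 + Γ)/(1 − Γ) = 50·(1.81)/(0.193)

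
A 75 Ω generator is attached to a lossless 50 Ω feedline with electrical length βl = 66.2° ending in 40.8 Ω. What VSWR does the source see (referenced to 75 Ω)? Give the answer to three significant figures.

tan(βl) = 2.27
Z_in = Z_0·(Z_L + jZ_0·tanβl)/(Z_0 + jZ_L·tanβl) = 56.6 + j8.56 Ω
Γ_s = (Z_in − Z_s)/(Z_in + Z_s) = (-18.4 + j8.56)/(132 + j8.56), |Γ_s| = 0.154
VSWR = (1 + |Γ_s|)/(1 − |Γ_s|)

VSWR ≈ 1.36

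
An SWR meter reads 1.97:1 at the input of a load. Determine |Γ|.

|Γ| ≈ 0.327

|Γ| = (S − 1)/(S + 1) = (1.97 − 1)/(1.97 + 1) = 0.97/2.97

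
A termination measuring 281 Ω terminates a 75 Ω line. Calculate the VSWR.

Γ = (281 − 75)/(281 + 75) = 0.579
VSWR = (1 + 0.579)/(1 − 0.579)

VSWR ≈ 3.75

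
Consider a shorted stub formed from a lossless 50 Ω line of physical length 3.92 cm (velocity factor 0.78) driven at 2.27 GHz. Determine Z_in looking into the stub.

λ = v/f = 0.78·c / 2.27 GHz = 0.103 m
βl = 2π·l/λ = 2π × 0.38 = 137°
tan(βl) = -0.936
For a shorted stub, Z_in = jZ_0·tan(βl)

Z_in ≈ −j46.8 Ω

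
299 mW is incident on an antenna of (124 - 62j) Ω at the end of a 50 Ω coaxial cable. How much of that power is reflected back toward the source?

|Γ| = |(74 − j62)/(174 − j62)| = 0.523
|Γ|² = 0.273
P_refl = |Γ|²·P_inc = 81.7 mW, P_del = (1 − |Γ|²)·P_inc = 217 mW

P_reflected ≈ 81.7 mW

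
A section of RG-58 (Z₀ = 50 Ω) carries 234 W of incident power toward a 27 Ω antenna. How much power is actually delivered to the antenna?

P_delivered ≈ 213 W

Γ = (27 − 50)/(27 + 50) = -0.299
|Γ|² = 0.0892
P_refl = |Γ|²·P_inc = 20.9 W, P_del = (1 − |Γ|²)·P_inc = 213 W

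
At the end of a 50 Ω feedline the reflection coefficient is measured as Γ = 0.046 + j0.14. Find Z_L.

Z_L ≈ 52.6 + j15.1 Ω

Z_L = Z_0·(1 + Γ)/(1 − Γ) = 50·(1.05 + j0.14)/(0.954 − j0.14)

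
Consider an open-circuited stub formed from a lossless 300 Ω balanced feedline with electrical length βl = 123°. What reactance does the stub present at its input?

X_in ≈ 195 Ω (inductive)

tan(βl) = -1.54
For an open-circuited stub, Z_in = −jZ_0·cot(βl) = −jZ_0/tan(βl)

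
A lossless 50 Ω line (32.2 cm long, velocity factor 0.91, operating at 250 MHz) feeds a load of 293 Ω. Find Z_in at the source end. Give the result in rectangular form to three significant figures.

λ = v/f = 0.91·c / 250 MHz = 1.09 m
βl = 2π·l/λ = 2π × 0.295 = 106°
tan(βl) = tan(106°) = -3.45
Z_in = Z_0·(Z_L + jZ_0·tanβl)/(Z_0 + jZ_L·tanβl)
     = 50·(293 − j173)/(50 − j1010)

Z_in ≈ 9.23 + j14 Ω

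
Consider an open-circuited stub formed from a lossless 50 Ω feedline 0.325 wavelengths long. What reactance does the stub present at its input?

X_in ≈ 25.5 Ω (inductive)

βl = 2π × 0.325 = 117°
tan(βl) = -1.96
For an open-circuited stub, Z_in = −jZ_0·cot(βl) = −jZ_0/tan(βl)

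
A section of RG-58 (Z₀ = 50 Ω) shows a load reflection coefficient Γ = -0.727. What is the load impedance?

Z_L ≈ 7.9 Ω

Z_L = Z_0·(1 + Γ)/(1 − Γ) = 50·(0.273)/(1.73)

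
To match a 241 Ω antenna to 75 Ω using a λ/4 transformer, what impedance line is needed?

Z_qwt = √(Z_0·R_L) = √(75 × 241) = √18080

Z_qwt ≈ 134 Ω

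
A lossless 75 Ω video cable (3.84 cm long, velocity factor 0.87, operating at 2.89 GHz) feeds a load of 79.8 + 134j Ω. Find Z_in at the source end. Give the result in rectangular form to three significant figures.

λ = v/f = 0.87·c / 2.89 GHz = 0.0903 m
βl = 2π·l/λ = 2π × 0.425 = 153°
tan(βl) = tan(153°) = -0.508
Z_in = Z_0·(Z_L + jZ_0·tanβl)/(Z_0 + jZ_L·tanβl)
     = 75·(79.8 + j95.9)/(143 − j40.5)

Z_in ≈ 25.5 + j57.5 Ω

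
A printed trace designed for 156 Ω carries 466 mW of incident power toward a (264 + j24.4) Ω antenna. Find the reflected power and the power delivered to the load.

P_reflected ≈ 32.3 mW; P_delivered ≈ 434 mW

|Γ| = |(108 + j24.4)/(420 + j24.4)| = 0.263
|Γ|² = 0.0693
P_refl = |Γ|²·P_inc = 32.3 mW, P_del = (1 − |Γ|²)·P_inc = 434 mW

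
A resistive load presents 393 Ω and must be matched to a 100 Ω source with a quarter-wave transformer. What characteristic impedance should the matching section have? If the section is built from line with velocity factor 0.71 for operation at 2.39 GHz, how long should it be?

Z_qwt ≈ 198 Ω; length ≈ 2.23 cm

Z_qwt = √(Z_0·R_L) = √(100 × 393) = √39300
λ = 0.71·c/f = 0.0891 m, so l = λ/4 = 0.0223 m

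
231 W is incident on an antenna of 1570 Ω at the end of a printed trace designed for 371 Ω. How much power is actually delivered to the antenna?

P_delivered ≈ 143 W

Γ = (1570 − 371)/(1570 + 371) = 0.618
|Γ|² = 0.382
P_refl = |Γ|²·P_inc = 88.1 W, P_del = (1 − |Γ|²)·P_inc = 143 W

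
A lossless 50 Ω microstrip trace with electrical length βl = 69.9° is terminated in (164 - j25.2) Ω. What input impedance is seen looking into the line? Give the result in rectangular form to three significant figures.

tan(βl) = tan(69.9°) = 2.73
Z_in = Z_0·(Z_L + jZ_0·tanβl)/(Z_0 + jZ_L·tanβl)
     = 50·(164 + j111)/(119 + j448)

Z_in ≈ 16.1 − j14 Ω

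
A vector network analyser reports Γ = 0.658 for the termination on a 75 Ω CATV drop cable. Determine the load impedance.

Z_L = Z_0·(1 + Γ)/(1 − Γ) = 75·(1.66)/(0.342)

Z_L ≈ 364 Ω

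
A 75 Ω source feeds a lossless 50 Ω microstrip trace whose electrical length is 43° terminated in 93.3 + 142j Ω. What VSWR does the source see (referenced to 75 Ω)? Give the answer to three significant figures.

tan(βl) = 0.933
Z_in = Z_0·(Z_L + jZ_0·tanβl)/(Z_0 + jZ_L·tanβl) = 30.4 − j82.4 Ω
Γ_s = (Z_in − Z_s)/(Z_in + Z_s) = (-44.6 − j82.4)/(105 − j82.4), |Γ_s| = 0.701
VSWR = (1 + |Γ_s|)/(1 − |Γ_s|)

VSWR ≈ 5.68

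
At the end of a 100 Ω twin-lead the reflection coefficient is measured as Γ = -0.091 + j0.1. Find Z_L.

Z_L = Z_0·(1 + Γ)/(1 − Γ) = 100·(0.909 + j0.1)/(1.09 − j0.1)

Z_L ≈ 81.8 + j16.7 Ω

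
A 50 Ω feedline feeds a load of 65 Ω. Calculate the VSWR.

VSWR ≈ 1.3

For a purely resistive load, VSWR = R_L/Z_0 or Z_0/R_L (whichever > 1) = 65/50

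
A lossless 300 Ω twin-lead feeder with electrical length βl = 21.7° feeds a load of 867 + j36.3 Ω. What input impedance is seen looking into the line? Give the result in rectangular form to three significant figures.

tan(βl) = tan(21.7°) = 0.398
Z_in = Z_0·(Z_L + jZ_0·tanβl)/(Z_0 + jZ_L·tanβl)
     = 300·(867 + j156)/(286 + j345)

Z_in ≈ 451 − j381 Ω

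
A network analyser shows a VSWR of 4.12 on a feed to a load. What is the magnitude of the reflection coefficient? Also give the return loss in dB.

|Γ| ≈ 0.609; return loss ≈ 4.3 dB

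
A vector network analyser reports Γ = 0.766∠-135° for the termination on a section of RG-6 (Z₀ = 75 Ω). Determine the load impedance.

Z_L ≈ 11.6 − j30.4 Ω

Z_L = Z_0·(1 + Γ)/(1 − Γ) = 75·(0.458 − j0.542)/(1.54 + j0.542)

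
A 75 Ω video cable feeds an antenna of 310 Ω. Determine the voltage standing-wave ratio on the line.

VSWR ≈ 4.13

Γ = (310 − 75)/(310 + 75) = 0.61
VSWR = (1 + 0.61)/(1 − 0.61)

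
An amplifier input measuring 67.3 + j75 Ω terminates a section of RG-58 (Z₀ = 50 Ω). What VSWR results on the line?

Γ = (Z_L − Z_0)/(Z_L + Z_0) = (17.3 + j75)/(117.3 + j75)
|Γ| = 77/139 = 0.553
VSWR = (1 + |Γ|)/(1 − |Γ|) = 1.55/0.447

VSWR ≈ 3.47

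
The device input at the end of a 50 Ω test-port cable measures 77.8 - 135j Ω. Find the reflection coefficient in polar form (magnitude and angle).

Γ ≈ 0.741 ∠ -31.8°

Γ = (Z_L − Z_0)/(Z_L + Z_0) = (27.8 − j135)/(127.8 − j135)
|Γ| = 138/186 = 0.741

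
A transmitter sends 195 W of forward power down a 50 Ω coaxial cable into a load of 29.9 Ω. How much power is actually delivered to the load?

P_delivered ≈ 183 W

Γ = (29.9 − 50)/(29.9 + 50) = -0.252
|Γ|² = 0.0633
P_refl = |Γ|²·P_inc = 12.3 W, P_del = (1 − |Γ|²)·P_inc = 183 W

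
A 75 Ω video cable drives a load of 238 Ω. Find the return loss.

Γ = (238 − 75)/(238 + 75) = 0.521
RL = −20·log₁₀|Γ| = −20·log₁₀(0.521)

RL ≈ 5.67 dB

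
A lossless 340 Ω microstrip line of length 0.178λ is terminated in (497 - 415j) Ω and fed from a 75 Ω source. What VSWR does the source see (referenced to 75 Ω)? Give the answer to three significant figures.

VSWR ≈ 1.71

βl = 2π × 0.178 = 64.1°
tan(βl) = 2.06
Z_in = Z_0·(Z_L + jZ_0·tanβl)/(Z_0 + jZ_L·tanβl) = 122 − j23.2 Ω
Γ_s = (Z_in − Z_s)/(Z_in + Z_s) = (46.7 − j23.2)/(197 − j23.2), |Γ_s| = 0.263
VSWR = (1 + |Γ_s|)/(1 − |Γ_s|)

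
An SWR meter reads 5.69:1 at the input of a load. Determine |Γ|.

|Γ| ≈ 0.701

|Γ| = (S − 1)/(S + 1) = (5.69 − 1)/(5.69 + 1) = 4.69/6.69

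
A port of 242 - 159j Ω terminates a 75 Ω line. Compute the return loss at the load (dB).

Γ = (167 − j159)/(317 − j159), |Γ| = 0.65
RL = −20·log₁₀|Γ| = −20·log₁₀(0.65)

RL ≈ 3.74 dB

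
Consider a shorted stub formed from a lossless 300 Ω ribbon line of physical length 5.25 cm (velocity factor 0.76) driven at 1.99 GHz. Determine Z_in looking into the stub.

λ = v/f = 0.76·c / 1.99 GHz = 0.115 m
βl = 2π·l/λ = 2π × 0.458 = 165°
tan(βl) = -0.269
For a shorted stub, Z_in = jZ_0·tan(βl)

Z_in ≈ −j80.6 Ω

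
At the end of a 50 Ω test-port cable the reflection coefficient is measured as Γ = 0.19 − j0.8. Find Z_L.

Z_L = Z_0·(1 + Γ)/(1 − Γ) = 50·(1.19 − j0.8)/(0.81 + j0.8)

Z_L ≈ 12.5 − j61.7 Ω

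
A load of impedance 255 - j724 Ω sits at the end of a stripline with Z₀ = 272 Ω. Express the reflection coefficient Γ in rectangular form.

Γ = (Z_L − Z_0)/(Z_L + Z_0) = (-17 − j724)/(527 − j724)

Γ ≈ 0.642 − j0.491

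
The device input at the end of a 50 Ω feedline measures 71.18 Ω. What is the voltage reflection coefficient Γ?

Γ = (Z_L − Z_0)/(Z_L + Z_0) = (71.18 − 50)/(71.18 + 50) = 21.18/121.2

Γ = 0.175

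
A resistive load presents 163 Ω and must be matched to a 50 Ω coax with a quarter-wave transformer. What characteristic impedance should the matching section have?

Z_qwt ≈ 90.3 Ω

Z_qwt = √(Z_0·R_L) = √(50 × 163) = √8150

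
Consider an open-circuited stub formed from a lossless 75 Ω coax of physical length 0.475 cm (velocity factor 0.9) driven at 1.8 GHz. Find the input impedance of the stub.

Z_in ≈ −j372 Ω

λ = v/f = 0.9·c / 1.8 GHz = 0.15 m
βl = 2π·l/λ = 2π × 0.0317 = 11.4°
tan(βl) = 0.202
For an open-circuited stub, Z_in = −jZ_0·cot(βl) = −jZ_0/tan(βl)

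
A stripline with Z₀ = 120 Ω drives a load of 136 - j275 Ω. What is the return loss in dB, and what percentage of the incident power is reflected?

Γ = (16 − j275)/(256 − j275), |Γ| = 0.733
RL = −20·log₁₀(0.733) = 2.7 dB
P_refl/P_inc = |Γ|² = 0.538

RL ≈ 2.7 dB; 53.8% of incident power reflected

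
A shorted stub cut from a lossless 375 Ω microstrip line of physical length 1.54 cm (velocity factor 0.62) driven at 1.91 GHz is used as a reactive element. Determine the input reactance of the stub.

λ = v/f = 0.62·c / 1.91 GHz = 0.0974 m
βl = 2π·l/λ = 2π × 0.158 = 56.9°
tan(βl) = 1.54
For a shorted stub, Z_in = jZ_0·tan(βl)

X_in ≈ 576 Ω (inductive)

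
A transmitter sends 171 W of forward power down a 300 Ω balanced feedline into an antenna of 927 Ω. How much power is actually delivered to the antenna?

Γ = (927 − 300)/(927 + 300) = 0.511
|Γ|² = 0.261
P_refl = |Γ|²·P_inc = 44.7 W, P_del = (1 − |Γ|²)·P_inc = 126 W

P_delivered ≈ 126 W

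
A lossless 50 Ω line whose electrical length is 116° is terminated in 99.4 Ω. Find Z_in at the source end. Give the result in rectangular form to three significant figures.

Z_in ≈ 29.4 + j17.2 Ω

tan(βl) = tan(116°) = -2.05
Z_in = Z_0·(Z_L + jZ_0·tanβl)/(Z_0 + jZ_L·tanβl)
     = 50·(99.4 − j103)/(50 − j204)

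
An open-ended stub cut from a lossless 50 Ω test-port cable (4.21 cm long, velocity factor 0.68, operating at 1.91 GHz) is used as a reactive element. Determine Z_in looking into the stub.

Z_in ≈ +j63.8 Ω

λ = v/f = 0.68·c / 1.91 GHz = 0.107 m
βl = 2π·l/λ = 2π × 0.394 = 142°
tan(βl) = -0.784
For an open-ended stub, Z_in = −jZ_0·cot(βl) = −jZ_0/tan(βl)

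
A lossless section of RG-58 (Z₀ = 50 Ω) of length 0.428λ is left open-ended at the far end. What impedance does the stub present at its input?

Z_in ≈ +j103 Ω

βl = 2π × 0.428 = 154°
tan(βl) = -0.486
For an open-ended stub, Z_in = −jZ_0·cot(βl) = −jZ_0/tan(βl)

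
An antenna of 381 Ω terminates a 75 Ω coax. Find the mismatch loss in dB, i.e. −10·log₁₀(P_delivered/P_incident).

mismatch loss ≈ 2.6 dB

Γ = (381 − 75)/(381 + 75) = 0.671
|Γ|² = 0.45, so P_del/P_inc = 1 − |Γ|² = 0.55
ML = −10·log₁₀(1 − |Γ|²)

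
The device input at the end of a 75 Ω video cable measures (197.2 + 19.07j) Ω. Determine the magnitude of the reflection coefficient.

|Γ| ≈ 0.453

Γ = (Z_L − Z_0)/(Z_L + Z_0) = (122.2 + j19.07)/(272.2 + j19.07)
|Γ| = 124/273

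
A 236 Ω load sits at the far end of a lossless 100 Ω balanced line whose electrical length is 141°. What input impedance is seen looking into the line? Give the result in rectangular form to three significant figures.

Z_in ≈ 84 + j79.5 Ω

tan(βl) = tan(141°) = -0.81
Z_in = Z_0·(Z_L + jZ_0·tanβl)/(Z_0 + jZ_L·tanβl)
     = 100·(236 − j81)/(100 − j191)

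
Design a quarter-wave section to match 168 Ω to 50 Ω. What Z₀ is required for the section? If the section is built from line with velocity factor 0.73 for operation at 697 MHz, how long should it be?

Z_qwt ≈ 91.7 Ω; length ≈ 7.86 cm

Z_qwt = √(Z_0·R_L) = √(50 × 168) = √8400
λ = 0.73·c/f = 0.314 m, so l = λ/4 = 0.0786 m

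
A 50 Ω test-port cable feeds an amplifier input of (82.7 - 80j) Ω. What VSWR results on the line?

VSWR ≈ 3.52

Γ = (Z_L − Z_0)/(Z_L + Z_0) = (32.7 − j80)/(132.7 − j80)
|Γ| = 86.4/155 = 0.558
VSWR = (1 + |Γ|)/(1 − |Γ|) = 1.56/0.442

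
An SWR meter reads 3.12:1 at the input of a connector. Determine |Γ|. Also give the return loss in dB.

|Γ| = (S − 1)/(S + 1) = (3.12 − 1)/(3.12 + 1) = 2.12/4.12
RL = −20·log₁₀|Γ| = −20·log₁₀(0.515)

|Γ| ≈ 0.515; return loss ≈ 5.77 dB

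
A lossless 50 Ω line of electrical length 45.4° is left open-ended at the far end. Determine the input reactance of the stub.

X_in ≈ -49.3 Ω (capacitive)

tan(βl) = 1.01
For an open-ended stub, Z_in = −jZ_0·cot(βl) = −jZ_0/tan(βl)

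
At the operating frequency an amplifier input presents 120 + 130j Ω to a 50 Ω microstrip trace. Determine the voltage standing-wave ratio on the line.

Γ = (Z_L − Z_0)/(Z_L + Z_0) = (70 + j130)/(170 + j130)
|Γ| = 148/214 = 0.69
VSWR = (1 + |Γ|)/(1 − |Γ|) = 1.69/0.31

VSWR ≈ 5.45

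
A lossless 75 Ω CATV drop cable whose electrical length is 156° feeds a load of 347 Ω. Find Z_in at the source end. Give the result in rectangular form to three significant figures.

tan(βl) = tan(156°) = -0.445
Z_in = Z_0·(Z_L + jZ_0·tanβl)/(Z_0 + jZ_L·tanβl)
     = 75·(347 − j33.4)/(75 − j154)

Z_in ≈ 79.3 + j130 Ω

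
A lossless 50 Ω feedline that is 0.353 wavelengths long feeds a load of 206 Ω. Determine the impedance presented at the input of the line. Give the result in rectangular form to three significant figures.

Z_in ≈ 18.4 + j34.4 Ω

βl = 2π × 0.353 = 127°
tan(βl) = tan(127°) = -1.32
Z_in = Z_0·(Z_L + jZ_0·tanβl)/(Z_0 + jZ_L·tanβl)
     = 50·(206 − j66.2)/(50 − j273)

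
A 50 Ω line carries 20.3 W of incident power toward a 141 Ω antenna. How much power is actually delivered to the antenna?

Γ = (141 − 50)/(141 + 50) = 0.476
|Γ|² = 0.227
P_refl = |Γ|²·P_inc = 4.61 W, P_del = (1 − |Γ|²)·P_inc = 15.7 W

P_delivered ≈ 15.7 W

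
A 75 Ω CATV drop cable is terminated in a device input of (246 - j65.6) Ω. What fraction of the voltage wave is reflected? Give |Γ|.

|Γ| ≈ 0.559

Γ = (Z_L − Z_0)/(Z_L + Z_0) = (171 − j65.6)/(321 − j65.6)
|Γ| = 183/328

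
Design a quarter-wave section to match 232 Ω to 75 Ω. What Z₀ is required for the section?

Z_qwt = √(Z_0·R_L) = √(75 × 232) = √17400

Z_qwt ≈ 132 Ω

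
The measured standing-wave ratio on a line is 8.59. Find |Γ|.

|Γ| = (S − 1)/(S + 1) = (8.59 − 1)/(8.59 + 1) = 7.59/9.59

|Γ| ≈ 0.791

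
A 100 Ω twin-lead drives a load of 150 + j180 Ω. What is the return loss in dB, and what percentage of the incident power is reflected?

RL ≈ 4.34 dB; 36.8% of incident power reflected

Γ = (50 + j180)/(250 + j180), |Γ| = 0.606
RL = −20·log₁₀(0.606) = 4.34 dB
P_refl/P_inc = |Γ|² = 0.368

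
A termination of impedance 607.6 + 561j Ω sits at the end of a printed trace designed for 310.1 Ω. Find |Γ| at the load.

Γ = (Z_L − Z_0)/(Z_L + Z_0) = (297.5 + j561)/(917.7 + j561)
|Γ| = 635/1080

|Γ| ≈ 0.59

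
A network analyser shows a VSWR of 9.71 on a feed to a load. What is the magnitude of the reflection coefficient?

|Γ| = (S − 1)/(S + 1) = (9.71 − 1)/(9.71 + 1) = 8.71/10.7

|Γ| ≈ 0.813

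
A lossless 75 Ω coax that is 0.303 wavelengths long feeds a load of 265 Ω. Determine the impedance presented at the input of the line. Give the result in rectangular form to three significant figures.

Z_in ≈ 23.5 + j23.6 Ω

βl = 2π × 0.303 = 109°
tan(βl) = tan(109°) = -2.89
Z_in = Z_0·(Z_L + jZ_0·tanβl)/(Z_0 + jZ_L·tanβl)
     = 75·(265 − j217)/(75 − j766)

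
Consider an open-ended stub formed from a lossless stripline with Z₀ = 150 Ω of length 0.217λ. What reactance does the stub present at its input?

βl = 2π × 0.217 = 78.1°
tan(βl) = 4.75
For an open-ended stub, Z_in = −jZ_0·cot(βl) = −jZ_0/tan(βl)

X_in ≈ -31.6 Ω (capacitive)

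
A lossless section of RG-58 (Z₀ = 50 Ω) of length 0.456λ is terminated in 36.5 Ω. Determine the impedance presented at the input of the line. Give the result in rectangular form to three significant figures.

Z_in ≈ 37.8 − j6.35 Ω

βl = 2π × 0.456 = 164°
tan(βl) = tan(164°) = -0.284
Z_in = Z_0·(Z_L + jZ_0·tanβl)/(Z_0 + jZ_L·tanβl)
     = 50·(36.5 − j14.2)/(50 − j10.4)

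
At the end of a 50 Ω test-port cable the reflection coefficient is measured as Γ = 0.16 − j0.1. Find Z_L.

Z_L = Z_0·(1 + Γ)/(1 − Γ) = 50·(1.16 − j0.1)/(0.84 + j0.1)

Z_L ≈ 67.4 − j14 Ω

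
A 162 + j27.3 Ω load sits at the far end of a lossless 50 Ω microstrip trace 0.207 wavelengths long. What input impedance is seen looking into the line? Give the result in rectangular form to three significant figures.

βl = 2π × 0.207 = 74.5°
tan(βl) = tan(74.5°) = 3.61
Z_in = Z_0·(Z_L + jZ_0·tanβl)/(Z_0 + jZ_L·tanβl)
     = 50·(162 + j208)/(-48.6 + j585)

Z_in ≈ 16.5 − j15.2 Ω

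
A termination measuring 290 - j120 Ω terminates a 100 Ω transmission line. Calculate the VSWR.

VSWR ≈ 3.45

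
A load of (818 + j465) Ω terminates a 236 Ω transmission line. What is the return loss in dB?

Γ = (582 + j465)/(1054 + j465), |Γ| = 0.647
RL = −20·log₁₀|Γ| = −20·log₁₀(0.647)

RL ≈ 3.79 dB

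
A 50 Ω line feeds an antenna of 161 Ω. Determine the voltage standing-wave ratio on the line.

VSWR ≈ 3.22

For a purely resistive load, VSWR = R_L/Z_0 or Z_0/R_L (whichever > 1) = 161/50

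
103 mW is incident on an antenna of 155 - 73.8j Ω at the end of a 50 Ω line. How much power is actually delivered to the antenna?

|Γ| = |(105 − j73.8)/(205 − j73.8)| = 0.589
|Γ|² = 0.347
P_refl = |Γ|²·P_inc = 35.7 mW, P_del = (1 − |Γ|²)·P_inc = 67.3 mW

P_delivered ≈ 67.3 mW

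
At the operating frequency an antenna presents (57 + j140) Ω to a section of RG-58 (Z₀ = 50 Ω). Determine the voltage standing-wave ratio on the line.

VSWR ≈ 8.78

Γ = (Z_L − Z_0)/(Z_L + Z_0) = (7 + j140)/(107 + j140)
|Γ| = 140/176 = 0.796
VSWR = (1 + |Γ|)/(1 − |Γ|) = 1.8/0.204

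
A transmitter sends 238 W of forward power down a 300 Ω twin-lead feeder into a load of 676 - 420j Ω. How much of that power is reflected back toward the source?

|Γ| = |(376 − j420)/(976 − j420)| = 0.531
|Γ|² = 0.281
P_refl = |Γ|²·P_inc = 67 W, P_del = (1 − |Γ|²)·P_inc = 171 W

P_reflected ≈ 67 W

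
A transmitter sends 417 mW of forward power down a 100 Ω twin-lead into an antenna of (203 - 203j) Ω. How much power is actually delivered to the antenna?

|Γ| = |(103 − j203)/(303 − j203)| = 0.624
|Γ|² = 0.39
P_refl = |Γ|²·P_inc = 162 mW, P_del = (1 − |Γ|²)·P_inc = 255 mW

P_delivered ≈ 255 mW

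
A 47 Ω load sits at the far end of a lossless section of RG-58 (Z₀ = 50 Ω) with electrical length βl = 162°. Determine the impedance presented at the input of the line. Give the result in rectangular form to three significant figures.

Z_in ≈ 47.5 − j1.73 Ω

tan(βl) = tan(162°) = -0.325
Z_in = Z_0·(Z_L + jZ_0·tanβl)/(Z_0 + jZ_L·tanβl)
     = 50·(47 − j16.2)/(50 − j15.3)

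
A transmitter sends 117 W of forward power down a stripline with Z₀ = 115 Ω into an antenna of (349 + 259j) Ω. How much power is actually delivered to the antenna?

P_delivered ≈ 66.5 W

|Γ| = |(234 + j259)/(464 + j259)| = 0.657
|Γ|² = 0.431
P_refl = |Γ|²·P_inc = 50.5 W, P_del = (1 − |Γ|²)·P_inc = 66.5 W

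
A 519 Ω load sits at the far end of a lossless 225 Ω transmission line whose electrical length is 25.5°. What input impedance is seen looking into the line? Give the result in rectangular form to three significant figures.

tan(βl) = tan(25.5°) = 0.477
Z_in = Z_0·(Z_L + jZ_0·tanβl)/(Z_0 + jZ_L·tanβl)
     = 225·(519 + j107)/(225 + j248)

Z_in ≈ 288 − j210 Ω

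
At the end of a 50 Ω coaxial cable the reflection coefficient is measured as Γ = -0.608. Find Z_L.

Z_L ≈ 12.2 Ω

Z_L = Z_0·(1 + Γ)/(1 − Γ) = 50·(0.392)/(1.61)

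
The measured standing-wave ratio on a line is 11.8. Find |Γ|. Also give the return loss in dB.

|Γ| ≈ 0.844; return loss ≈ 1.48 dB

|Γ| = (S − 1)/(S + 1) = (11.8 − 1)/(11.8 + 1) = 10.8/12.8
RL = −20·log₁₀|Γ| = −20·log₁₀(0.844)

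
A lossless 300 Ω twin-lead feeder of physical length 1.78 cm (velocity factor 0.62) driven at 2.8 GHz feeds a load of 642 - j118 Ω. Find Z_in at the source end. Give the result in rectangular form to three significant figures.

Z_in ≈ 140 + j52.3 Ω

λ = v/f = 0.62·c / 2.8 GHz = 0.0664 m
βl = 2π·l/λ = 2π × 0.268 = 96.5°
tan(βl) = tan(96.5°) = -8.83
Z_in = Z_0·(Z_L + jZ_0·tanβl)/(Z_0 + jZ_L·tanβl)
     = 300·(642 − j2770)/(-741 − j5670)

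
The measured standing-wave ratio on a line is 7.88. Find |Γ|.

|Γ| = (S − 1)/(S + 1) = (7.88 − 1)/(7.88 + 1) = 6.88/8.88

|Γ| ≈ 0.775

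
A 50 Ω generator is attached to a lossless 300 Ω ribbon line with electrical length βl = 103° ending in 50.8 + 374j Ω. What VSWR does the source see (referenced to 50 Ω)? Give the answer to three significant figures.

tan(βl) = -4.33
Z_in = Z_0·(Z_L + jZ_0·tanβl)/(Z_0 + jZ_L·tanβl) = 24.2 − j142 Ω
Γ_s = (Z_in − Z_s)/(Z_in + Z_s) = (-25.8 − j142)/(74.2 − j142), |Γ_s| = 0.901
VSWR = (1 + |Γ_s|)/(1 − |Γ_s|)

VSWR ≈ 19.1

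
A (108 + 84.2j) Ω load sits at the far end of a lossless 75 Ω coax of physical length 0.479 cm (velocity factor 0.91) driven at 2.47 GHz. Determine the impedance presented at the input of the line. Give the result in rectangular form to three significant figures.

λ = v/f = 0.91·c / 2.47 GHz = 0.111 m
βl = 2π·l/λ = 2π × 0.0433 = 15.6°
tan(βl) = tan(15.6°) = 0.279
Z_in = Z_0·(Z_L + jZ_0·tanβl)/(Z_0 + jZ_L·tanβl)
     = 75·(108 + j105)/(51.5 + j30.2)

Z_in ≈ 184 + j45.4 Ω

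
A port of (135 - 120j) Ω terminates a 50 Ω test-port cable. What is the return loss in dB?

Γ = (85 − j120)/(185 − j120), |Γ| = 0.667
RL = −20·log₁₀|Γ| = −20·log₁₀(0.667)

RL ≈ 3.52 dB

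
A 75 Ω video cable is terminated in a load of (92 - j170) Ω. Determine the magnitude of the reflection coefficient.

Γ = (Z_L − Z_0)/(Z_L + Z_0) = (17 − j170)/(167 − j170)
|Γ| = 171/238

|Γ| ≈ 0.717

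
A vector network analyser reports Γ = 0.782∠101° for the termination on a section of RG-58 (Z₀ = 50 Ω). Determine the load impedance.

Z_L = Z_0·(1 + Γ)/(1 − Γ) = 50·(0.851 + j0.768)/(1.15 − j0.768)

Z_L ≈ 10.2 + j40.2 Ω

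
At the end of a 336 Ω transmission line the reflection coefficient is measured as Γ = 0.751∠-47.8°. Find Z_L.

Z_L ≈ 264 − j674 Ω

Z_L = Z_0·(1 + Γ)/(1 − Γ) = 336·(1.5 − j0.556)/(0.496 + j0.556)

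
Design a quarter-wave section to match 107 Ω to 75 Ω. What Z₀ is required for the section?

Z_qwt = √(Z_0·R_L) = √(75 × 107) = √8025

Z_qwt ≈ 89.6 Ω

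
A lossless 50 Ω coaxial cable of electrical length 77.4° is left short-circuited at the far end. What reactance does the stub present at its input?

tan(βl) = 4.47
For a short-circuited stub, Z_in = jZ_0·tan(βl)

X_in ≈ 224 Ω (inductive)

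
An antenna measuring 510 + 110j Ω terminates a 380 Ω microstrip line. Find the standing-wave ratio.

Γ = (Z_L − Z_0)/(Z_L + Z_0) = (130 + j110)/(890 + j110)
|Γ| = 170/897 = 0.19
VSWR = (1 + |Γ|)/(1 − |Γ|) = 1.19/0.81

VSWR ≈ 1.47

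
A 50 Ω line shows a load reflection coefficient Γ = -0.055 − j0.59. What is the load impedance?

Z_L ≈ 22.2 − j40.4 Ω

Z_L = Z_0·(1 + Γ)/(1 − Γ) = 50·(0.945 − j0.59)/(1.05 + j0.59)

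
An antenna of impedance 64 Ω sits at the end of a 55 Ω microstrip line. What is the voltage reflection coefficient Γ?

Γ = 0.0756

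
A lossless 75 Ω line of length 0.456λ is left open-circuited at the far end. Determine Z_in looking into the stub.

Z_in ≈ +j264 Ω

βl = 2π × 0.456 = 164°
tan(βl) = -0.284
For an open-circuited stub, Z_in = −jZ_0·cot(βl) = −jZ_0/tan(βl)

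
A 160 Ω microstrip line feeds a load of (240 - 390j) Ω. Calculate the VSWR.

VSWR ≈ 5.96

Γ = (Z_L − Z_0)/(Z_L + Z_0) = (80 − j390)/(400 − j390)
|Γ| = 398/559 = 0.713
VSWR = (1 + |Γ|)/(1 − |Γ|) = 1.71/0.287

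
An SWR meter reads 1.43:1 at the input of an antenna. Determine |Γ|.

|Γ| ≈ 0.177

|Γ| = (S − 1)/(S + 1) = (1.43 − 1)/(1.43 + 1) = 0.43/2.43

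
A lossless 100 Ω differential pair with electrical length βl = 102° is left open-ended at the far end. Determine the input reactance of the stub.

tan(βl) = -4.7
For an open-ended stub, Z_in = −jZ_0·cot(βl) = −jZ_0/tan(βl)

X_in ≈ 21.3 Ω (inductive)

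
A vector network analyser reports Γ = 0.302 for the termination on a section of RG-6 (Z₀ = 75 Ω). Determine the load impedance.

Z_L = Z_0·(1 + Γ)/(1 − Γ) = 75·(1.3)/(0.698)

Z_L ≈ 140 Ω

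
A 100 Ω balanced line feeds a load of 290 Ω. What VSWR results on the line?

VSWR ≈ 2.9

Γ = (290 − 100)/(290 + 100) = 0.487
VSWR = (1 + 0.487)/(1 − 0.487)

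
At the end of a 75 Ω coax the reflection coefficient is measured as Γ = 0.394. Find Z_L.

Z_L ≈ 173 Ω

Z_L = Z_0·(1 + Γ)/(1 − Γ) = 75·(1.39)/(0.606)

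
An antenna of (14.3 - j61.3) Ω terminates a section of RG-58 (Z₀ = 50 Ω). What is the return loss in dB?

RL ≈ 1.95 dB

Γ = (-35.7 − j61.3)/(64.3 − j61.3), |Γ| = 0.799
RL = −20·log₁₀|Γ| = −20·log₁₀(0.799)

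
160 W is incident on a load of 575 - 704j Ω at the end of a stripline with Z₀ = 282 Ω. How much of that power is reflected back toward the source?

P_reflected ≈ 75.6 W

|Γ| = |(293 − j704)/(857 − j704)| = 0.688
|Γ|² = 0.473
P_refl = |Γ|²·P_inc = 75.6 W, P_del = (1 − |Γ|²)·P_inc = 84.4 W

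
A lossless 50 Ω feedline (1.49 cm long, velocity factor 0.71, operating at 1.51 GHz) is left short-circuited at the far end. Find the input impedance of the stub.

Z_in ≈ +j39.1 Ω

λ = v/f = 0.71·c / 1.51 GHz = 0.141 m
βl = 2π·l/λ = 2π × 0.106 = 38°
tan(βl) = 0.782
For a short-circuited stub, Z_in = jZ_0·tan(βl)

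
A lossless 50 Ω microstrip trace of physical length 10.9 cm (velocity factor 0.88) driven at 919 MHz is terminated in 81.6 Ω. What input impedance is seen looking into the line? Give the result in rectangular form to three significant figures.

λ = v/f = 0.88·c / 919 MHz = 0.287 m
βl = 2π·l/λ = 2π × 0.379 = 137°
tan(βl) = tan(137°) = -0.946
Z_in = Z_0·(Z_L + jZ_0·tanβl)/(Z_0 + jZ_L·tanβl)
     = 50·(81.6 − j47.3)/(50 − j77.2)

Z_in ≈ 45.7 + j23.3 Ω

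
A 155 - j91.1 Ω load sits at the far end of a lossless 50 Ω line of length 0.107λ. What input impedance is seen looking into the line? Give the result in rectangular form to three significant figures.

βl = 2π × 0.107 = 38.5°
tan(βl) = tan(38.5°) = 0.796
Z_in = Z_0·(Z_L + jZ_0·tanβl)/(Z_0 + jZ_L·tanβl)
     = 50·(155 − j51.3)/(123 + j123)

Z_in ≈ 20.9 − j42 Ω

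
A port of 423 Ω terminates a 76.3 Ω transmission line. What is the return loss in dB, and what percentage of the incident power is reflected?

RL ≈ 3.17 dB; 48.2% of incident power reflected

Γ = (423 − 76.3)/(423 + 76.3) = 0.694
RL = −20·log₁₀(0.694) = 3.17 dB
P_refl/P_inc = |Γ|² = 0.482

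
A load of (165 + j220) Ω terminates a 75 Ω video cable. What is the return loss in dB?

Γ = (90 + j220)/(240 + j220), |Γ| = 0.73
RL = −20·log₁₀|Γ| = −20·log₁₀(0.73)

RL ≈ 2.73 dB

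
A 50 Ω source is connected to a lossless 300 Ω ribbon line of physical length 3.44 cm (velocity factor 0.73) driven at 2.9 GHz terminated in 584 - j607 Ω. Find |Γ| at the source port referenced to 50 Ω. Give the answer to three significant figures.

|Γ| ≈ 0.926

λ = v/f = 0.73·c / 2.9 GHz = 0.0755 m
βl = 2π·l/λ = 2π × 0.456 = 164°
tan(βl) = -0.287
Z_in = Z_0·(Z_L + jZ_0·tanβl)/(Z_0 + jZ_L·tanβl) = 1300 + j72.8 Ω
Γ_s = (Z_in − Z_s)/(Z_in + Z_s) = (1250 + j72.8)/(1350 + j72.8), |Γ_s| = 0.926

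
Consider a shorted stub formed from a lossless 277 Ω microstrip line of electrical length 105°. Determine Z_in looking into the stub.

Z_in ≈ −j1030 Ω

tan(βl) = -3.73
For a shorted stub, Z_in = jZ_0·tan(βl)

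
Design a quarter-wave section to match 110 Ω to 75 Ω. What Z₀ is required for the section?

Z_qwt = √(Z_0·R_L) = √(75 × 110) = √8250

Z_qwt ≈ 90.8 Ω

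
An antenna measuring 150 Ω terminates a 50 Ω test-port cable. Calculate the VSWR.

VSWR ≈ 3

For a purely resistive load, VSWR = R_L/Z_0 or Z_0/R_L (whichever > 1) = 150/50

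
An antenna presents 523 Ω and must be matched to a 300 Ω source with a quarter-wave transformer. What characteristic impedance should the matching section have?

Z_qwt ≈ 396 Ω

Z_qwt = √(Z_0·R_L) = √(300 × 523) = √156900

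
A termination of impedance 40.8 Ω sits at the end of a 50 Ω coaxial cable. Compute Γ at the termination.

Γ = -0.101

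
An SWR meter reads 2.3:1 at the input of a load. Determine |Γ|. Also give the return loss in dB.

|Γ| ≈ 0.394; return loss ≈ 8.09 dB

|Γ| = (S − 1)/(S + 1) = (2.3 − 1)/(2.3 + 1) = 1.3/3.3
RL = −20·log₁₀|Γ| = −20·log₁₀(0.394)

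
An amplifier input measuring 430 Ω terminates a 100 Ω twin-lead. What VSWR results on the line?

VSWR ≈ 4.3

Γ = (430 − 100)/(430 + 100) = 0.623
VSWR = (1 + 0.623)/(1 − 0.623)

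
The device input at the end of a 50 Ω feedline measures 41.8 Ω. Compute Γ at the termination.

Γ = -0.0893

Γ = (Z_L − Z_0)/(Z_L + Z_0) = (41.8 − 50)/(41.8 + 50) = -8.2/91.8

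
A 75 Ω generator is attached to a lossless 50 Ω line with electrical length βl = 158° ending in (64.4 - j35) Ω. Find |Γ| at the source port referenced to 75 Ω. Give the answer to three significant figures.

|Γ| ≈ 0.128

tan(βl) = -0.404
Z_in = Z_0·(Z_L + jZ_0·tanβl)/(Z_0 + jZ_L·tanβl) = 95.4 − j7.74 Ω
Γ_s = (Z_in − Z_s)/(Z_in + Z_s) = (20.4 − j7.74)/(170 − j7.74), |Γ_s| = 0.128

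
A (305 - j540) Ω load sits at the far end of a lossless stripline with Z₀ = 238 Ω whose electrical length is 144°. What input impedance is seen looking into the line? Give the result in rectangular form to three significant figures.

Z_in ≈ 362 + j580 Ω

tan(βl) = tan(144°) = -0.727
Z_in = Z_0·(Z_L + jZ_0·tanβl)/(Z_0 + jZ_L·tanβl)
     = 238·(305 − j713)/(-154 − j222)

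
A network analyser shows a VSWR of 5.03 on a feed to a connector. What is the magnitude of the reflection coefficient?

|Γ| ≈ 0.668

|Γ| = (S − 1)/(S + 1) = (5.03 − 1)/(5.03 + 1) = 4.03/6.03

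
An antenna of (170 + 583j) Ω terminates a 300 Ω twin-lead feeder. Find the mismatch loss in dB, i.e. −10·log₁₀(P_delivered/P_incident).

Γ = (-130 + j583)/(470 + j583), |Γ| = 0.798
|Γ|² = 0.636, so P_del/P_inc = 1 − |Γ|² = 0.364
ML = −10·log₁₀(1 − |Γ|²)

mismatch loss ≈ 4.39 dB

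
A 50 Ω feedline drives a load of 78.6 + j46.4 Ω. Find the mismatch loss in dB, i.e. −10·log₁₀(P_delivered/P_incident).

Γ = (28.6 + j46.4)/(128.6 + j46.4), |Γ| = 0.399
|Γ|² = 0.159, so P_del/P_inc = 1 − |Γ|² = 0.841
ML = −10·log₁₀(1 − |Γ|²)

mismatch loss ≈ 0.752 dB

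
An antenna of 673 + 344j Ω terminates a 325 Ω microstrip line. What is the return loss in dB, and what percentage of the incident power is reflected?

RL ≈ 6.68 dB; 21.5% of incident power reflected

Γ = (348 + j344)/(998 + j344), |Γ| = 0.464
RL = −20·log₁₀(0.464) = 6.68 dB
P_refl/P_inc = |Γ|² = 0.215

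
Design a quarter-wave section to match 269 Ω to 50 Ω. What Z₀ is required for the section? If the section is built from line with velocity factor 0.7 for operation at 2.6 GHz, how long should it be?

Z_qwt ≈ 116 Ω; length ≈ 2.02 cm

Z_qwt = √(Z_0·R_L) = √(50 × 269) = √13450
λ = 0.7·c/f = 0.0808 m, so l = λ/4 = 0.0202 m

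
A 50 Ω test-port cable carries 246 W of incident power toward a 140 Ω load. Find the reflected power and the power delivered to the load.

P_reflected ≈ 55.2 W; P_delivered ≈ 191 W

Γ = (140 − 50)/(140 + 50) = 0.474
|Γ|² = 0.224
P_refl = |Γ|²·P_inc = 55.2 W, P_del = (1 − |Γ|²)·P_inc = 191 W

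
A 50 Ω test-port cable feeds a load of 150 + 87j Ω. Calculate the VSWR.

Γ = (Z_L − Z_0)/(Z_L + Z_0) = (100 + j87)/(200 + j87)
|Γ| = 133/218 = 0.608
VSWR = (1 + |Γ|)/(1 − |Γ|) = 1.61/0.392

VSWR ≈ 4.1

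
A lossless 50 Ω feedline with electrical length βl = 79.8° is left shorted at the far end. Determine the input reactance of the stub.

tan(βl) = 5.56
For a shorted stub, Z_in = jZ_0·tan(βl)

X_in ≈ 278 Ω (inductive)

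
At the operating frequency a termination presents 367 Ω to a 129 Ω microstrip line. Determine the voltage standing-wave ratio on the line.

VSWR ≈ 2.84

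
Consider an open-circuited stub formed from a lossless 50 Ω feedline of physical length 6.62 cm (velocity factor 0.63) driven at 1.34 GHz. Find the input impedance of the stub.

Z_in ≈ +j256 Ω

λ = v/f = 0.63·c / 1.34 GHz = 0.141 m
βl = 2π·l/λ = 2π × 0.469 = 169°
tan(βl) = -0.195
For an open-circuited stub, Z_in = −jZ_0·cot(βl) = −jZ_0/tan(βl)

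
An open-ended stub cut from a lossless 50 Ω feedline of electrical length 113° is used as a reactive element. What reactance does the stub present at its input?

X_in ≈ 21.2 Ω (inductive)

tan(βl) = -2.36
For an open-ended stub, Z_in = −jZ_0·cot(βl) = −jZ_0/tan(βl)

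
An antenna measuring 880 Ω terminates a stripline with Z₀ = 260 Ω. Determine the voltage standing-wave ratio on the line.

Γ = (880 − 260)/(880 + 260) = 0.544
VSWR = (1 + 0.544)/(1 − 0.544)

VSWR ≈ 3.38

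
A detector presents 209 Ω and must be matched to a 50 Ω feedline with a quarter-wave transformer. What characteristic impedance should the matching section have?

Z_qwt ≈ 102 Ω

Z_qwt = √(Z_0·R_L) = √(50 × 209) = √10450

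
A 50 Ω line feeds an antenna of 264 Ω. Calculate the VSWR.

Γ = (264 − 50)/(264 + 50) = 0.682
VSWR = (1 + 0.682)/(1 − 0.682)

VSWR ≈ 5.28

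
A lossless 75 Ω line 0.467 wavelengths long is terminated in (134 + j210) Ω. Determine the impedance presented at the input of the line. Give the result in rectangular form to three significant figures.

Z_in ≈ 52.5 + j135 Ω

βl = 2π × 0.467 = 168°
tan(βl) = tan(168°) = -0.21
Z_in = Z_0·(Z_L + jZ_0·tanβl)/(Z_0 + jZ_L·tanβl)
     = 75·(134 + j194)/(119 − j28.2)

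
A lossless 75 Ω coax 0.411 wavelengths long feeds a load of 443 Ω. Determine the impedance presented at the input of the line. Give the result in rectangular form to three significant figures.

βl = 2π × 0.411 = 148°
tan(βl) = tan(148°) = -0.626
Z_in = Z_0·(Z_L + jZ_0·tanβl)/(Z_0 + jZ_L·tanβl)
     = 75·(443 − j46.9)/(75 − j277)

Z_in ≈ 42 + j108 Ω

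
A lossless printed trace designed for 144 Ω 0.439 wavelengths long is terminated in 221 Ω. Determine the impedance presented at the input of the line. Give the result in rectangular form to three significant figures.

βl = 2π × 0.439 = 158°
tan(βl) = tan(158°) = -0.403
Z_in = Z_0·(Z_L + jZ_0·tanβl)/(Z_0 + jZ_L·tanβl)
     = 144·(221 − j58.1)/(144 − j89.1)

Z_in ≈ 186 + j56.9 Ω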